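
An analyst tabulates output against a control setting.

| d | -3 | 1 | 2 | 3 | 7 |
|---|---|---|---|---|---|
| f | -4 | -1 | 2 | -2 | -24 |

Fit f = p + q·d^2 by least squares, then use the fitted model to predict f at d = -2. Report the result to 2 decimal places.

Compute the Gram sums: Σ1 = 5, Σd^2 = 72, Σd^2·d^2 = 2580.
Right-hand side: Σf = -29, Σd^2·f = -1223.
AᵀA·[p, q]ᵀ = Aᵀf becomes [[5, 72]; [72, 2580]]·[p, q]ᵀ = [-29, -1223]ᵀ.
Eliminating q: 2580·(row 1) − 72·(row 2) gives 7716·p = 2580·(-29) − 72·(-1223) = 13236, so p = 1103/643.
Then q = ((-1223) − 72·(1103/643))/2580 = -4027/7716.
At d = -2: f̂ = (1103/643)·(1) + (-4027/7716)·(4) = -718/1929.

f̂ = -0.37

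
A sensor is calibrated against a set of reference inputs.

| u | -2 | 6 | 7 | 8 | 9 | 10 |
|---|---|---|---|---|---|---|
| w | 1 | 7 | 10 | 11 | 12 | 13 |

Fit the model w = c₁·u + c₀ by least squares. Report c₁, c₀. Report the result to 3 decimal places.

c₁ = 1.007, c₀ = 2.621

Entries of AᵀA: Σu·u = 334, Σu = 38, Σ1 = 6.
Right-hand side: Σu·w = 436, Σw = 54.
AᵀA·[c₁, c₀]ᵀ = Aᵀw becomes [[334, 38]; [38, 6]]·[c₁, c₀]ᵀ = [436, 54]ᵀ.
Determinant 334·6 − 38² = 560.
c₁ = (436·6 − 38·54)/560 = 141/140; c₀ = (334·54 − 38·436)/560 = 367/140.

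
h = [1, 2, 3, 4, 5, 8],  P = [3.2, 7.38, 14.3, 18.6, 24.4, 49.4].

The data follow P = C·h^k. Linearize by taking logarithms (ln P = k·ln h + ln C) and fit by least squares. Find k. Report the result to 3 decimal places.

k = 1.307

Let Y = ln P. Fitting Y = k·ln h + ln C by least squares:
Σln h = 6.8669, Σ(ln h)² = 10.5236, Σln P = 15.8399, Σln h·ln P = 21.6116.
Equations: 10.5236·k + 6.8669·ln C = 21.6116;  6.8669·k + 6·ln C = 15.8399.
Solving (det = 15.9867): k = 1.30722, ln C = 1.14388.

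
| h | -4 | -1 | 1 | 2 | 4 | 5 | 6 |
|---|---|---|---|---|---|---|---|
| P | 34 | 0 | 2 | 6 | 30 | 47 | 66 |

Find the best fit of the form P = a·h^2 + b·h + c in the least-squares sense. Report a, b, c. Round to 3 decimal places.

From the data, Σh^2·h^2 = 2451, Σh^2·h = 349, Σh^2 = 99, Σh·h = 99, Σh = 13, Σ1 = 7.
Right-hand side: Σh^2·P = 4601, Σh·P = 629, ΣP = 185.
XᵀX·[a, b, c]ᵀ = XᵀP becomes [[2451, 349, 99]; [349, 99, 13]; [99, 13, 7]]·[a, b, c]ᵀ = [4601, 629, 185]ᵀ.
Inverting the 3×3 Gram matrix, [a, b, c]ᵀ = [88745/44968, -24319/44968, -384/803]ᵀ.

a = 1.974, b = -0.541, c = -0.478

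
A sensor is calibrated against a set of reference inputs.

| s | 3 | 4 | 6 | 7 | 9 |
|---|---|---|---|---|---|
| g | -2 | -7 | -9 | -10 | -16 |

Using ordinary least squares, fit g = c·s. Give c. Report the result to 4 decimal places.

Setting ∂/∂c … = 0 gives: 191·c = -302.
(Σs·s = 191, Σs·g = -302.)
c = (-302)/191 = -1.58115.

c = -1.5812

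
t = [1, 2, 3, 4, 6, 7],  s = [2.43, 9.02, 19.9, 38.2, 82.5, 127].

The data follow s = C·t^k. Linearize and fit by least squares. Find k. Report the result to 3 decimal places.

Let Y = ln s. Fitting Y = k·ln t + ln C by least squares:
XᵀX = [[10.6062, 6.9157]; [6.9157, 6]], rhs = [27.1932, 18.9779]ᵀ  (here Σln t = 6.9157, Σ(ln t)² = 10.6062, Σln s = 18.9779, Σln t·ln s = 27.1932).
Slope k = (n·Σln t·ln s − Σln t·Σln s)/(n·Σ(ln t)² − (Σln t)²) = (6·27.1932 − 6.9157·18.9779)/15.8099 = 2.01860; ln C = (Σln s − k·Σln t)/n = 0.83630.

k = 2.019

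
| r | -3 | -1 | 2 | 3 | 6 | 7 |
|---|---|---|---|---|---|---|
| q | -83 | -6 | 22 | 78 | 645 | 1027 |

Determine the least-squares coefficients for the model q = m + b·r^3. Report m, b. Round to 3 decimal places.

Compute the Gram sums: Σ1 = 6, Σr^3 = 566, Σr^3·r^3 = 165828.
And Σq = 1683, Σr^3·q = 496110.
Normal equations: [[6, 566]; [566, 165828]]·[m, b]ᵀ = [1683, 496110]ᵀ.
Eliminating b: 165828·(row 1) − 566·(row 2) gives 674612·m = 165828·1683 − 566·496110 = -1709736, so m = -427434/168653.
Then b = (496110 − 566·(-427434/168653))/165828 = 1012041/337306.

m = -2.534, b = 3.000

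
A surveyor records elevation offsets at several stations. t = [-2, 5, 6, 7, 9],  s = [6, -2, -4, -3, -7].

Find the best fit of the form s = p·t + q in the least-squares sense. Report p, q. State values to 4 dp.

AᵀA·[p, q]ᵀ = Aᵀs reads: 195·p + 25·q = -130;  25·p + 5·q = -10.
Δ = 195·5 − 25² = 350.
p = ((-130)·5 − 25·(-10))/350 = -8/7; q = (195·(-10) − 25·(-130))/350 = 26/7.

p = -1.1429, q = 3.7143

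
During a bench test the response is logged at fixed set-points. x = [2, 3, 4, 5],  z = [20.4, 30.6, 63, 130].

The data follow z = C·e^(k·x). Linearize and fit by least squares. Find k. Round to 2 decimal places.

With ln zᵢ as the transformed response and xᵢ as the regressor:
Over the data: Σx = 14.0000, Σ(x)² = 54.0000, Σln z = 15.4472, Σx·ln z = 57.2043.
Normal system: [[54.0000, 14.0000]; [14.0000, 4]]·[k, ln C]ᵀ = [57.2043, 15.4472]ᵀ.
Slope k = (n·Σx·ln z − Σx·Σln z)/(n·Σ(x)² − (Σx)²) = (4·57.2043 − 14.0000·15.4472)/20.0000 = 0.62781; ln C = (Σln z − k·Σx)/n = 1.66445.

k = 0.63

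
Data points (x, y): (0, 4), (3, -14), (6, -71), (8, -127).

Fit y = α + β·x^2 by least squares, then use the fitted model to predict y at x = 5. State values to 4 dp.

ŷ = -47.3773

Compute the Gram sums: Σ1 = 4, Σx^2 = 109, Σx^2·x^2 = 5473.
And Σy = -208, Σx^2·y = -10810.
AᵀA·[α, β]ᵀ = Aᵀy becomes [[4, 109]; [109, 5473]]·[α, β]ᵀ = [-208, -10810]ᵀ.
det = 4·5473 − 109² = 10011.
α = ((-208)·5473 − 109·(-10810))/10011 = 13302/3337; β = (4·(-10810) − 109·(-208))/10011 = -6856/3337.
At x = 5: ŷ = (13302/3337)·(1) + (-6856/3337)·(25) = -158098/3337.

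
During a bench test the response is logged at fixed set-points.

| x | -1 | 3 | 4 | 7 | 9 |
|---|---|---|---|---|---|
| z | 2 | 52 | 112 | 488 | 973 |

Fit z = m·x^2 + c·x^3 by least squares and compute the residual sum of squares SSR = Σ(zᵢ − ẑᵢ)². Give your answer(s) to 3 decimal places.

Entries of AᵀA: Σx^2·x^2 = 9300, Σx^2·x^3 = 77122, Σx^3·x^3 = 653916.
Right-hand side: Σx^2·z = 104987, Σx^3·z = 885271.
AᵀA·[m, c]ᵀ = Aᵀz becomes [[9300, 77122]; [77122, 653916]]·[m, c]ᵀ = [104987, 885271]ᵀ.
Determinant 9300·653916 − 77122² = 133615916.
m = (104987·653916 − 77122·885271)/133615916 = 189404515/66807958; c = (9300·885271 − 77122·104987)/133615916 = 68106443/66807958.
Residuals: 879846/4771997, -34750390/33403979, 46603352/33403979, -2789120/4771997, 6390236/33403979; SSR = 114938696/33403979.

SSR = 3.441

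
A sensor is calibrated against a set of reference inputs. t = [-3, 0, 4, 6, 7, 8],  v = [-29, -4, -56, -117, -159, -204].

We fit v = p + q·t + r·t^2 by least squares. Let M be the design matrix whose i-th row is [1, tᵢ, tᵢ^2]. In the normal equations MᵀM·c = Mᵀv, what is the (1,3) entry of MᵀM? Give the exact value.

Row 1 ↔ basis 1, column 3 ↔ basis t^2, so (MᵀM)_{1,3} = Σᵢ t^2 = (1)·(9) + (1)·(0) + (1)·(16) + (1)·(36) + (1)·(49) + (1)·(64) = 174.

174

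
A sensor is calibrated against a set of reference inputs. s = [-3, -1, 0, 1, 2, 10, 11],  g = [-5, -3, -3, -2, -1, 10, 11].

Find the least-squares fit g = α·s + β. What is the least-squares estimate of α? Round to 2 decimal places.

Setting ∂/∂α … = 0 gives: 236·α + 20·β = 235;  20·α + 7·β = 7.
(Σs·s = 236, Σs = 20, Σ1 = 7, Σs·g = 235, Σg = 7.)
det = 236·7 − 20² = 1252.
α = (235·7 − 20·7)/1252 = 1505/1252; β = (236·7 − 20·235)/1252 = -762/313.

α = 1.20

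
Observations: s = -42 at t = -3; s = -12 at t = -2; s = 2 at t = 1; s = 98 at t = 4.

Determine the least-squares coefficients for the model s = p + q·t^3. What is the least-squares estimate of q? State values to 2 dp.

Compute the Gram sums: Σ1 = 4, Σt^3 = 30, Σt^3·t^3 = 4890.
Moment sums: Σs = 46, Σt^3·s = 7504.
XᵀX·[p, q]ᵀ = Xᵀs becomes [[4, 30]; [30, 4890]]·[p, q]ᵀ = [46, 7504]ᵀ.
det = 4·4890 − 30² = 18660.
p = (46·4890 − 30·7504)/18660 = -3/311; q = (4·7504 − 30·46)/18660 = 7159/4665.

q = 1.53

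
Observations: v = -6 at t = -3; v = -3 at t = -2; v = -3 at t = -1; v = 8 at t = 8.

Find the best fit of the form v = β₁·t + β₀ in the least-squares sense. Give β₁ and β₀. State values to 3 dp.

The normal equations are: 78·β₁ + 2·β₀ = 91;  2·β₁ + 4·β₀ = -4.
(Σt·t = 78, Σt = 2, Σ1 = 4, Σt·v = 91, Σv = -4.)
Eliminating β₀: 4·(row 1) − 2·(row 2) gives 308·β₁ = 4·91 − 2·(-4) = 372, so β₁ = 93/77.
Then β₀ = ((-4) − 2·(93/77))/4 = -247/154.

β₁ = 1.208, β₀ = -1.604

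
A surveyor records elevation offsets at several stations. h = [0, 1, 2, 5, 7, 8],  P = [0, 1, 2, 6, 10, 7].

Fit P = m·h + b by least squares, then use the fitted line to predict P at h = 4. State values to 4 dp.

The normal system MᵀM·[m, b]ᵀ = MᵀP is [[143, 23]; [23, 6]]·[m, b]ᵀ = [161, 26]ᵀ.
Δ = 143·6 − 23² = 329.
m = (161·6 − 23·26)/329 = 368/329; b = (143·26 − 23·161)/329 = 15/329.
At h = 4: P̂ = (368/329)·(4) + (15/329)·(1) = 1487/329.

P̂ = 4.5198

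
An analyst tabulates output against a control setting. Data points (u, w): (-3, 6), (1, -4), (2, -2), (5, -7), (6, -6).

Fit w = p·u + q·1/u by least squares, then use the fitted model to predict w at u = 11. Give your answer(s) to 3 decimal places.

ŵ = -12.507

Compute the Gram sums: Σu·u = 75, Σu·1/u = 5, Σ1/u·1/u = 643/450.
Moment sums: Σu·w = -97, Σ1/u·w = -47/5.
det = 75·(643/450) − 5² = 493/6.
p = ((-97)·(643/450) − 5·(-47/5))/(493/6) = -41221/36975; q = (75·(-47/5) − 5·(-97))/(493/6) = -1320/493.
At u = 11: ŵ = (-41221/36975)·(11) + (-1320/493)·(1/11) = -462431/36975.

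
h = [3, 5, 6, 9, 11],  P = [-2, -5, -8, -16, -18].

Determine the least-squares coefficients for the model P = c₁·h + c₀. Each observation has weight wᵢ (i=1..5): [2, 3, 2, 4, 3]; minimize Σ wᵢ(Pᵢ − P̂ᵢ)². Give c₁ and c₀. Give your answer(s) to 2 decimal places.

Compute the Gram sums: Σwᵢ·h·h = 852, Σwᵢ·h = 102, Σwᵢ·1 = 14.
And Σwᵢ·h·P = -1353, Σwᵢ·P = -153.
Normal equations: [[852, 102]; [102, 14]]·[c₁, c₀]ᵀ = [-1353, -153]ᵀ.
Eliminating c₀: 14·(row 1) − 102·(row 2) gives 1524·c₁ = 14·(-1353) − 102·(-153) = -3336, so c₁ = -278/127.
Then c₀ = ((-153) − 102·(-278/127))/14 = 1275/254.

c₁ = -2.19, c₀ = 5.02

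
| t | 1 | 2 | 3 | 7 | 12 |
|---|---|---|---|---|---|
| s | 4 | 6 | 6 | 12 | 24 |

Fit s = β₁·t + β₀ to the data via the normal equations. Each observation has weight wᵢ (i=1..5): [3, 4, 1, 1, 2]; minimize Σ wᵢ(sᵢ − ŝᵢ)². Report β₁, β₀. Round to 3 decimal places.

β₁ = 1.773, β₀ = 2.020

Forming MᵀWM = [[365, 45]; [45, 11]] and MᵀWs = [738, 102]ᵀ gives MᵀWM·[β₁, β₀]ᵀ = MᵀWs.
Eliminating β₀: 11·(row 1) − 45·(row 2) gives 1990·β₁ = 11·738 − 45·102 = 3528, so β₁ = 1764/995.
Then β₀ = (102 − 45·(1764/995))/11 = 402/199.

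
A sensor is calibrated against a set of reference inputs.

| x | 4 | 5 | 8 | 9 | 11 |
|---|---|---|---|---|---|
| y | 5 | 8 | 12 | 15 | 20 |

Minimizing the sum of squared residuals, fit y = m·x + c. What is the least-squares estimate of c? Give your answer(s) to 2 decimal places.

With design matrix A, AᵀA = [[307, 37]; [37, 5]] and Aᵀy = [511, 60]ᵀ.
Determinant 307·5 − 37² = 166.
m = (511·5 − 37·60)/166 = 335/166; c = (307·60 − 37·511)/166 = -487/166.

c = -2.93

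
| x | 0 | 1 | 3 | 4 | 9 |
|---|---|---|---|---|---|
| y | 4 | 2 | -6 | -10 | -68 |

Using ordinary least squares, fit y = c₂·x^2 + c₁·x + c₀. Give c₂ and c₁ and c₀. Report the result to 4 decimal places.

c₂ = -0.8534, c₁ = -0.2570, c₀ = 3.5357

The normal equations are: 6899·c₂ + 821·c₁ + 107·c₀ = -5720;  821·c₂ + 107·c₁ + 17·c₀ = -668;  107·c₂ + 17·c₁ + 5·c₀ = -78.
(Σx^2·x^2 = 6899, Σx^2·x = 821, Σx^2 = 107, Σx·x = 107, Σx = 17, Σ1 = 5, Σx^2·y = -5720, Σx·y = -668, Σy = -78.)
Solving the 3×3 system (Gaussian elimination) gives c₂ = -1577/1848, c₁ = -475/1848, c₀ = 99/28.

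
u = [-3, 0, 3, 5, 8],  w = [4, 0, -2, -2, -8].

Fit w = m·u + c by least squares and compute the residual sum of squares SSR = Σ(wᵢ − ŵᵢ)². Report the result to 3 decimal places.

Sums needed: Σu·u = 107, Σu = 13, Σ1 = 5.
Right-hand side: Σu·w = -92, Σw = -8.
det = 107·5 − 13² = 366.
m = ((-92)·5 − 13·(-8))/366 = -178/183; c = (107·(-8) − 13·(-92))/366 = 170/183.
Residuals: 28/183, -170/183, -2/183, 118/61, -70/61; SSR = 1088/183.

SSR = 5.945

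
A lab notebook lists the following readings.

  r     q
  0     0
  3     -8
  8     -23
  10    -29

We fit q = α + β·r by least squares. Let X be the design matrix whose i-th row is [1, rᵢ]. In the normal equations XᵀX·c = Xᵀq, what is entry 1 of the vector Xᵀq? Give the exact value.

Entry 1 ↔ basis 1, so (Xᵀq)_{1} = Σᵢ qᵢ = (1)·(0) + (1)·(-8) + (1)·(-23) + (1)·(-29) = -60.

-60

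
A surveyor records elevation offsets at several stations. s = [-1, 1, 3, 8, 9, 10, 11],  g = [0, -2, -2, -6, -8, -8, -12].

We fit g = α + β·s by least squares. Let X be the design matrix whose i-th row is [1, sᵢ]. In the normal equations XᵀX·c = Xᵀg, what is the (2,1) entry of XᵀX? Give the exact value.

41

Row 2 ↔ basis s, column 1 ↔ basis 1, so (XᵀX)_{2,1} = Σᵢ s = (-1)·(1) + (1)·(1) + (3)·(1) + (8)·(1) + (9)·(1) + (10)·(1) + (11)·(1) = 41.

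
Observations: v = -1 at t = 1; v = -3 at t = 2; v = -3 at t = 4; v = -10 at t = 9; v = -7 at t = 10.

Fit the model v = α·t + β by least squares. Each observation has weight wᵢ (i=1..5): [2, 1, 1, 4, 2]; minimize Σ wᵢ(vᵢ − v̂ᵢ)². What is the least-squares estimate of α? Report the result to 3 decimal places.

Normal-equation sums: Σwᵢ·t·t = 546, Σwᵢ·t = 64, Σwᵢ·1 = 10.
Moment sums: Σwᵢ·t·v = -520, Σwᵢ·v = -62.
MᵀWM·[α, β]ᵀ = MᵀWv becomes [[546, 64]; [64, 10]]·[α, β]ᵀ = [-520, -62]ᵀ.
Determinant 546·10 − 64² = 1364.
α = ((-520)·10 − 64·(-62))/1364 = -28/31; β = (546·(-62) − 64·(-520))/1364 = -13/31.

α = -0.903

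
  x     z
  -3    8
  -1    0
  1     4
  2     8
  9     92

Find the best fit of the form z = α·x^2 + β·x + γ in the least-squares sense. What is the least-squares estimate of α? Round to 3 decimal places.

Normal-equation sums: Σx^2·x^2 = 6660, Σx^2·x = 710, Σx^2 = 96, Σx·x = 96, Σx = 8, Σ1 = 5.
Moment sums: Σx^2·z = 7560, Σx·z = 824, Σz = 112.
MᵀM·[α, β, γ]ᵀ = Mᵀz becomes [[6660, 710, 96]; [710, 96, 8]; [96, 8, 5]]·[α, β, γ]ᵀ = [7560, 824, 112]ᵀ.
Row-reducing yields α = 8780/8767, β = 9228/8767, γ = 13040/8767.

α = 1.001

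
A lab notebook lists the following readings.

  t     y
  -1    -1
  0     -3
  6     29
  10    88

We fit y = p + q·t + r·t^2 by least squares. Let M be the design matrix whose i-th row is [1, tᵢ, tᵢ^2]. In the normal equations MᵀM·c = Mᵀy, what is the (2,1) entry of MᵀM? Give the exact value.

Row 2 ↔ basis t, column 1 ↔ basis 1, so (MᵀM)_{2,1} = Σᵢ t = (-1)·(1) + (0)·(1) + (6)·(1) + (10)·(1) = 15.

15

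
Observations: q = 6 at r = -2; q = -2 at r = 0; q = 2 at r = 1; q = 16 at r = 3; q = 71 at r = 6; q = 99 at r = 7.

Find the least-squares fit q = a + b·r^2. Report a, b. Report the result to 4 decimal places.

Compute the Gram sums: Σ1 = 6, Σr^2 = 99, Σr^2·r^2 = 3795.
Moment sums: Σq = 192, Σr^2·q = 7577.
Δ = 6·3795 − 99² = 12969.
a = (192·3795 − 99·7577)/12969 = -217/131; b = (6·7577 − 99·192)/12969 = 8818/4323.

a = -1.6565, b = 2.0398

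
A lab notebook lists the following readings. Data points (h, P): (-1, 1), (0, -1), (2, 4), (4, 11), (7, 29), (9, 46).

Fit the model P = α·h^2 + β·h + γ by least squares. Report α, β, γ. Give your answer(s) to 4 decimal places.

Sums needed: Σh^2·h^2 = 9235, Σh^2·h = 1143, Σh^2 = 151, Σh·h = 151, Σh = 21, Σ1 = 6.
For XᵀP: Σh^2·P = 5340, Σh·P = 668, ΣP = 90.
Row-reducing yields α = 32091/65384, β = 43363/65384, γ = 10683/32692.

α = 0.4908, β = 0.6632, γ = 0.3268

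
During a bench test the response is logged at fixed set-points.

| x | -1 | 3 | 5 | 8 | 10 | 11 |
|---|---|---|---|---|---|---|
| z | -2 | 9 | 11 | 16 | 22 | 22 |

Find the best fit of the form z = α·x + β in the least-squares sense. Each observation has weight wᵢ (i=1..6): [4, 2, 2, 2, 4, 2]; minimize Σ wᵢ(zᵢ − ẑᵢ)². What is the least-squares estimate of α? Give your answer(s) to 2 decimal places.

α = 2.05

Setting ∂/∂α … = 0 gives: 842·α + 90·β = 1792;  90·α + 16·β = 196.
(Σwᵢ·x·x = 842, Σwᵢ·x = 90, Σwᵢ·1 = 16, Σwᵢ·x·z = 1792, Σwᵢ·z = 196.)
det = 842·16 − 90² = 5372.
α = (1792·16 − 90·196)/5372 = 2758/1343; β = (842·196 − 90·1792)/5372 = 938/1343.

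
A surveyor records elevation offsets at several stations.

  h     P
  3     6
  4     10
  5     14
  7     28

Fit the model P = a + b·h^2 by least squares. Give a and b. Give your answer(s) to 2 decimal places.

Entries of MᵀM: Σ1 = 4, Σh^2 = 99, Σh^2·h^2 = 3363.
For MᵀP: ΣP = 58, Σh^2·P = 1936.
MᵀM·[a, b]ᵀ = MᵀP becomes [[4, 99]; [99, 3363]]·[a, b]ᵀ = [58, 1936]ᵀ.
Determinant 4·3363 − 99² = 3651.
a = (58·3363 − 99·1936)/3651 = 1130/1217; b = (4·1936 − 99·58)/3651 = 2002/3651.

a = 0.93, b = 0.55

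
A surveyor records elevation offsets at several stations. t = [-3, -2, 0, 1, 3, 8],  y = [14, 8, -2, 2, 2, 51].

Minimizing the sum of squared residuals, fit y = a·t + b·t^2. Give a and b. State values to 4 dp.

The normal equations are: 87·a + 505·b = 358;  505·a + 4275·b = 3442.
Eliminating b: 4275·(row 1) − 505·(row 2) gives 116900·a = 4275·358 − 505·3442 = -207760, so a = -1484/835.
Then b = (3442 − 505·(-1484/835))/4275 = 4238/4175.

a = -1.7772, b = 1.0151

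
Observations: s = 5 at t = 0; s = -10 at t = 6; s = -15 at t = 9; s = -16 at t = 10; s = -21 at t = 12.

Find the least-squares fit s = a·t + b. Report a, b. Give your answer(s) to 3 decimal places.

a = -2.124, b = 4.317

Sums needed: Σt·t = 361, Σt = 37, Σ1 = 5.
Moment sums: Σt·s = -607, Σs = -57.
MᵀM·[a, b]ᵀ = Mᵀs becomes [[361, 37]; [37, 5]]·[a, b]ᵀ = [-607, -57]ᵀ.
Eliminating b: 5·(row 1) − 37·(row 2) gives 436·a = 5·(-607) − 37·(-57) = -926, so a = -463/218.
Then b = ((-57) − 37·(-463/218))/5 = 941/218.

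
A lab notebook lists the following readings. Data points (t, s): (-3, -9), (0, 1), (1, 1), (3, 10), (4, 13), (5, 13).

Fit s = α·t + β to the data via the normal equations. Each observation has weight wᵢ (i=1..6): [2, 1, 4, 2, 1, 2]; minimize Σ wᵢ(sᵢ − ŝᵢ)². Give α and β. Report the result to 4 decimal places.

α = 2.9241, β = -0.5527

Entries of XᵀWX: Σwᵢ·t·t = 106, Σwᵢ·t = 18, Σwᵢ·1 = 12.
And Σwᵢ·t·s = 300, Σwᵢ·s = 46.
So XᵀWX·[α, β]ᵀ = XᵀWs: [[106, 18]; [18, 12]]·[α, β]ᵀ = [300, 46]ᵀ.
Eliminating β: 12·(row 1) − 18·(row 2) gives 948·α = 12·300 − 18·46 = 2772, so α = 231/79.
Then β = (46 − 18·(231/79))/12 = -131/237.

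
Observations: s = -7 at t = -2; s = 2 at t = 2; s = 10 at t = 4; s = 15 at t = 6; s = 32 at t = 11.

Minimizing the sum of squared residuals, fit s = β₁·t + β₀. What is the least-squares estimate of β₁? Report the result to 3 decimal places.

Normal-equation sums: Σt·t = 181, Σt = 21, Σ1 = 5.
Moment sums: Σt·s = 500, Σs = 52.
So AᵀA·[β₁, β₀]ᵀ = Aᵀs: [[181, 21]; [21, 5]]·[β₁, β₀]ᵀ = [500, 52]ᵀ.
det = 181·5 − 21² = 464.
β₁ = (500·5 − 21·52)/464 = 88/29; β₀ = (181·52 − 21·500)/464 = -68/29.

β₁ = 3.034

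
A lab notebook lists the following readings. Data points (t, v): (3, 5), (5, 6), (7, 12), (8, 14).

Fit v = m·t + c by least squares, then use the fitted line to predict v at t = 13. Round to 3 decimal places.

v̂ = 23.136

From the data, Σt·t = 147, Σt = 23, Σ1 = 4.
Moment sums: Σt·v = 241, Σv = 37.
So AᵀA·[m, c]ᵀ = Aᵀv: [[147, 23]; [23, 4]]·[m, c]ᵀ = [241, 37]ᵀ.
det = 147·4 − 23² = 59.
m = (241·4 − 23·37)/59 = 113/59; c = (147·37 − 23·241)/59 = -104/59.
At t = 13: v̂ = (113/59)·(13) + (-104/59)·(1) = 1365/59.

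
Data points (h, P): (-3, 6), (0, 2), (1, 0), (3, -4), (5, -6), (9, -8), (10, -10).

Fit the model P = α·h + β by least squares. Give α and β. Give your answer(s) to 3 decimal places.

α = -1.183, β = 1.368

Sums needed: Σh·h = 225, Σh = 25, Σ1 = 7.
Right-hand side: Σh·P = -232, ΣP = -20.
Eliminating β: 7·(row 1) − 25·(row 2) gives 950·α = 7·(-232) − 25·(-20) = -1124, so α = -562/475.
Then β = ((-20) − 25·(-562/475))/7 = 26/19.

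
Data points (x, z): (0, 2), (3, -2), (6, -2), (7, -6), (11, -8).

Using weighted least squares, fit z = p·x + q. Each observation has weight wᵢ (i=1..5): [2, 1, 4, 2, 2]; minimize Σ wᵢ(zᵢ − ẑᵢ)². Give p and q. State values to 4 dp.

Normal-equation sums: Σwᵢ·x·x = 493, Σwᵢ·x = 63, Σwᵢ·1 = 11.
Right-hand side: Σwᵢ·x·z = -314, Σwᵢ·z = -34.
Normal equations: [[493, 63]; [63, 11]]·[p, q]ᵀ = [-314, -34]ᵀ.
Determinant 493·11 − 63² = 1454.
p = ((-314)·11 − 63·(-34))/1454 = -656/727; q = (493·(-34) − 63·(-314))/1454 = 1510/727.

p = -0.9023, q = 2.0770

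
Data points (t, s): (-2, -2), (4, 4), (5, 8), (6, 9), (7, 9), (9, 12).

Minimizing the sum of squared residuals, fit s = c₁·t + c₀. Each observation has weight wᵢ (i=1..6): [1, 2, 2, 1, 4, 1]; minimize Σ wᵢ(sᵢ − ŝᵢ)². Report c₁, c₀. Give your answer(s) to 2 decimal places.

c₁ = 1.29, c₀ = 0.28

The normal system XᵀWX·[c₁, c₀]ᵀ = XᵀWs is [[399, 59]; [59, 11]]·[c₁, c₀]ᵀ = [530, 79]ᵀ.
Determinant 399·11 − 59² = 908.
c₁ = (530·11 − 59·79)/908 = 1169/908; c₀ = (399·79 − 59·530)/908 = 251/908.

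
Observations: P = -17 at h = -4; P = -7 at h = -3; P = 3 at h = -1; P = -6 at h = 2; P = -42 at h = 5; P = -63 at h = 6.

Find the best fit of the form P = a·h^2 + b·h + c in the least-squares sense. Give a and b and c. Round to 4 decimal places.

a = -1.6041, b = -1.3057, c = 3.4176

Entries of AᵀA: Σh^2·h^2 = 2275, Σh^2·h = 257, Σh^2 = 91, Σh·h = 91, Σh = 5, Σ1 = 6.
For AᵀP: Σh^2·P = -3674, Σh·P = -514, ΣP = -132.
AᵀA·[a, b, c]ᵀ = AᵀP becomes [[2275, 257, 91]; [257, 91, 5]; [91, 5, 6]]·[a, b, c]ᵀ = [-3674, -514, -132]ᵀ.
Inverting the 3×3 Gram matrix, [a, b, c]ᵀ = [-11999/7480, -9767/7480, 581/170]ᵀ.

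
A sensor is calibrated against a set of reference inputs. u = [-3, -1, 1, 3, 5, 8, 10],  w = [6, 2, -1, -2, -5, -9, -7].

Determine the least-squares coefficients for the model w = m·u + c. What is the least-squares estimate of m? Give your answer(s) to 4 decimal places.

MᵀM·[m, c]ᵀ = Mᵀw reads: 209·m + 23·c = -194;  23·m + 7·c = -16.
Eliminating c: 7·(row 1) − 23·(row 2) gives 934·m = 7·(-194) − 23·(-16) = -990, so m = -495/467.
Then c = ((-16) − 23·(-495/467))/7 = 559/467.

m = -1.0600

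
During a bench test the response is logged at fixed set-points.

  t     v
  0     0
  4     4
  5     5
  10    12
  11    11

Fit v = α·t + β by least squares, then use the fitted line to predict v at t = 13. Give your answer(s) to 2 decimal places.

v̂ = 14.08

Forming XᵀX = [[262, 30]; [30, 5]] and Xᵀv = [282, 32]ᵀ gives XᵀX·[α, β]ᵀ = Xᵀv.
Δ = 262·5 − 30² = 410.
α = (282·5 − 30·32)/410 = 45/41; β = (262·32 − 30·282)/410 = -38/205.
At t = 13: v̂ = (45/41)·(13) + (-38/205)·(1) = 2887/205.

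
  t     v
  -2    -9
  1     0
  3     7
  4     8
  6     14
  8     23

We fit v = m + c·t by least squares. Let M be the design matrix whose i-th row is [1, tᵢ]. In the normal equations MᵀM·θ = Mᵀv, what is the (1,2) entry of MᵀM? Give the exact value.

Row 1 ↔ basis 1, column 2 ↔ basis t, so (MᵀM)_{1,2} = Σᵢ t = (1)·(-2) + (1)·(1) + (1)·(3) + (1)·(4) + (1)·(6) + (1)·(8) = 20.

20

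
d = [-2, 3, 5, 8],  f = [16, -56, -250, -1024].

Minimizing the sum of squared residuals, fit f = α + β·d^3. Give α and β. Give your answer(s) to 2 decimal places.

AᵀA·[α, β]ᵀ = Aᵀf reads: 4·α + 656·β = -1314;  656·α + 278562·β = -557178.
Determinant 4·278562 − 656² = 683912.
α = ((-1314)·278562 − 656·(-557178))/683912 = -130425/170978; β = (4·(-557178) − 656·(-1314))/683912 = -170841/85489.

α = -0.76, β = -2.00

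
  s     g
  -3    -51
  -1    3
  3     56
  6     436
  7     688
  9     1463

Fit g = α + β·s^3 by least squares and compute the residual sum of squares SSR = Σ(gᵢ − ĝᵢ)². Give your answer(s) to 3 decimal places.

From the data, Σ1 = 6, Σs^3 = 1287, Σs^3·s^3 = 697205.
For Aᵀg: Σg = 2595, Σs^3·g = 1399573.
Normal equations: [[6, 1287]; [1287, 697205]]·[α, β]ᵀ = [2595, 1399573]ᵀ.
Determinant 6·697205 − 1287² = 2526861.
α = (2595·697205 − 1287·1399573)/2526861 = 2665508/842287; β = (6·1399573 − 1287·2595)/2526861 = 1685891/842287.
Residuals: -103088/842287, 1547244/842287, -1016493/842287, 419168/842287, -1432665/842287, 585834/842287; SSR = 7134482/842287.

SSR = 8.470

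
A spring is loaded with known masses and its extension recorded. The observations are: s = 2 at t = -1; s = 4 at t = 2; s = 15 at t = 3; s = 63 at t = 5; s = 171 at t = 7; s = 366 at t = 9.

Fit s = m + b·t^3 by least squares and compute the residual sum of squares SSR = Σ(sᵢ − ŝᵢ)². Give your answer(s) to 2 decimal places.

SSR = 6.18

Compute the Gram sums: Σ1 = 6, Σt^3 = 1231, Σt^3·t^3 = 665509.
Moment sums: Σs = 621, Σt^3·s = 333777.
Determinant 6·665509 − 1231² = 2477693.
m = (621·665509 − 1231·333777)/2477693 = 2401602/2477693; b = (6·333777 − 1231·621)/2477693 = 1238211/2477693.
Residuals: 3791995/2477693, -2396518/2477693, 1332096/2477693, -1083318/2477693, -3422472/2477693, 1778217/2477693; SSR = 15315034/2477693.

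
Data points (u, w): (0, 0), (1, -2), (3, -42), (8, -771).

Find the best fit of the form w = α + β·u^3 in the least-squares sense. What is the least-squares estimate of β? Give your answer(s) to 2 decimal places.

Normal-equation sums: Σ1 = 4, Σu^3 = 540, Σu^3·u^3 = 262874.
Moment sums: Σw = -815, Σu^3·w = -395888.
So AᵀA·[α, β]ᵀ = Aᵀw: [[4, 540]; [540, 262874]]·[α, β]ᵀ = [-815, -395888]ᵀ.
Eliminating β: 262874·(row 1) − 540·(row 2) gives 759896·α = 262874·(-815) − 540·(-395888) = -462790, so α = -231395/379948.
Then β = ((-395888) − 540·(-231395/379948))/262874 = -285863/189974.

β = -1.50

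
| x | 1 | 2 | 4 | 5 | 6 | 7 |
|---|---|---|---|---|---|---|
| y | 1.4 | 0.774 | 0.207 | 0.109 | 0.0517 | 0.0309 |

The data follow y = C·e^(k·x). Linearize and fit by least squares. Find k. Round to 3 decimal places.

k = -0.648

Linearized form: ln y = k·x + ln C. From the 6 transformed points,
Σx = 25.0000, Σ(x)² = 131.0000, Σln y = -10.1505, Σx·ln y = -59.6709.
Equations: 131.0000·k + 25.0000·ln C = -59.6709;  25.0000·k + 6·ln C = -10.1505.
Slope k = (n·Σx·ln y − Σx·Σln y)/(n·Σ(x)² − (Σx)²) = (6·-59.6709 − 25.0000·-10.1505)/161.0000 = -0.64760; ln C = (Σln y − k·Σx)/n = 1.00660.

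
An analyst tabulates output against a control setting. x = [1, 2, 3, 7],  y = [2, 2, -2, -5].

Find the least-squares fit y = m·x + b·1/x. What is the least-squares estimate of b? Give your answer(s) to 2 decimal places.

Entries of MᵀM: Σx·x = 63, Σx·1/x = 4, Σ1/x·1/x = 2437/1764.
Right-hand side: Σx·y = -35, Σ1/x·y = 34/21.
Normal equations: [[63, 4]; [4, 2437/1764]]·[m, b]ᵀ = [-35, 34/21]ᵀ.
Δ = 63·(2437/1764) − 4² = 1989/28.
m = ((-35)·(2437/1764) − 4·(34/21))/(1989/28) = -13817/17901; b = (63·(34/21) − 4·(-35))/(1989/28) = 6776/1989.

b = 3.41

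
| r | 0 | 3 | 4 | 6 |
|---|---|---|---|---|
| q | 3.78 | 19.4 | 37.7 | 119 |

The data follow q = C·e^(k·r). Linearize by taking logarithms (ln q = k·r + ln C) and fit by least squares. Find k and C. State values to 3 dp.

k = 0.576, C = 3.683

Let Y = ln q. Fitting Y = k·r + ln C by least squares:
Over the data: Σr = 13.0000, Σ(r)² = 61.0000, Σln q = 12.7038, Σr·ln q = 52.0892.
Normal system: [[61.0000, 13.0000]; [13.0000, 4]]·[k, ln C]ᵀ = [52.0892, 12.7038]ᵀ.
Δ = 61.0000·4 − (13.0000)² = 75.0000; k = (52.0892·4 − 13.0000·12.7038)/75.0000 = 0.57610, ln C = (61.0000·12.7038 − 13.0000·52.0892)/75.0000 = 1.30361, so C = exp(1.30361) = 3.68258.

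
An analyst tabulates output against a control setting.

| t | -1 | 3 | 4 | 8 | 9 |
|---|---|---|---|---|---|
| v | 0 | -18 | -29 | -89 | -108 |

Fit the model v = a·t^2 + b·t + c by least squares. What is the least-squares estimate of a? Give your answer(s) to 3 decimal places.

Forming AᵀA = [[10995, 1331, 171]; [1331, 171, 23]; [171, 23, 5]] and Aᵀv = [-15070, -1854, -244]ᵀ gives AᵀA·[a, b, c]ᵀ = Aᵀv.
Row-reducing yields a = -201/196, b = -521/196, c = -3/2.

a = -1.026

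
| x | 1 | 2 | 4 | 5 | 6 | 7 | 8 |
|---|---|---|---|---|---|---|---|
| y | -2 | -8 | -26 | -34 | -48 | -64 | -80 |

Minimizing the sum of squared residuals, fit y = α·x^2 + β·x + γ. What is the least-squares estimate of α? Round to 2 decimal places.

α = -0.93

From the data, Σx^2·x^2 = 8691, Σx^2·x = 1269, Σx^2 = 195, Σx·x = 195, Σx = 33, Σ1 = 7.
For Aᵀy: Σx^2·y = -11284, Σx·y = -1668, Σy = -262.
Normal equations: [[8691, 1269, 195]; [1269, 195, 33]; [195, 33, 7]]·[α, β, γ]ᵀ = [-11284, -1668, -262]ᵀ.
Row-reducing yields α = -1681/1806, β = -1639/602, γ = 402/301.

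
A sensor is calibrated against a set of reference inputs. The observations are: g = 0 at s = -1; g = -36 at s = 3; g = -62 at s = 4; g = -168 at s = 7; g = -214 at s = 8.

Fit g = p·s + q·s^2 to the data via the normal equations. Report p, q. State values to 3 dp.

XᵀX·[p, q]ᵀ = Xᵀg reads: 139·p + 945·q = -3244;  945·p + 6835·q = -23244.
(Σs·s = 139, Σs·s^2 = 945, Σs^2·s^2 = 6835, Σs·g = -3244, Σs^2·g = -23244.)
Determinant 139·6835 − 945² = 57040.
p = ((-3244)·6835 − 945·(-23244))/57040 = -5179/1426; q = (139·(-23244) − 945·(-3244))/57040 = -20667/7130.

p = -3.632, q = -2.899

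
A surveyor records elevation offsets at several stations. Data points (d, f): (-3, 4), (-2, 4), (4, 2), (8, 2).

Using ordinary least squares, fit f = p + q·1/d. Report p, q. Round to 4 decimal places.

p = 2.6420, q = -3.1246

The normal system AᵀA·[p, q]ᵀ = Aᵀf is [[4, -11/24]; [-11/24, 253/576]]·[p, q]ᵀ = [12, -31/12]ᵀ.
Determinant 4·(253/576) − (-11/24)² = 99/64.
p = (12·(253/576) − (-11/24)·(-31/12))/(99/64) = 214/81; q = (4·(-31/12) − (-11/24)·12)/(99/64) = -928/297.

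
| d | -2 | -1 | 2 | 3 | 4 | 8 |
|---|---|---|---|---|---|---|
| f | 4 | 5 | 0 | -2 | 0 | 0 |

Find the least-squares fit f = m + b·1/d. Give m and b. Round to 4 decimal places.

Forming XᵀX = [[6, -7/24]; [-7/24, 973/576]] and Xᵀf = [7, -23/3]ᵀ gives XᵀX·[m, b]ᵀ = Xᵀf.
det = 6·(973/576) − (-7/24)² = 5789/576.
m = (7·(973/576) − (-7/24)·(-23/3))/(5789/576) = 789/827; b = (6·(-23/3) − (-7/24)·7)/(5789/576) = -25320/5789.

m = 0.9541, b = -4.3738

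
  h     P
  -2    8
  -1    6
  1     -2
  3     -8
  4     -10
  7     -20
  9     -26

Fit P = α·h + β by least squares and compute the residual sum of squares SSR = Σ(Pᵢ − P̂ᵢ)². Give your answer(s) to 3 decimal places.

Entries of AᵀA: Σh·h = 161, Σh = 21, Σ1 = 7.
For AᵀP: Σh·P = -462, ΣP = -52.
AᵀA·[α, β]ᵀ = AᵀP becomes [[161, 21]; [21, 7]]·[α, β]ᵀ = [-462, -52]ᵀ.
Eliminating β: 7·(row 1) − 21·(row 2) gives 686·α = 7·(-462) − 21·(-52) = -2142, so α = -153/49.
Then β = ((-52) − 21·(-153/49))/7 = 95/49.
Residuals: -9/49, 46/49, -40/49, -4/7, 27/49, -4/49, 8/49; SSR = 110/49.

SSR = 2.245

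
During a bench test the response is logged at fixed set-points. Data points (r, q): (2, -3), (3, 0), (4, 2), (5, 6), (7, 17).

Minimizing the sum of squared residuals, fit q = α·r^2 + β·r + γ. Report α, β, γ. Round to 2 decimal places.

The normal equations are: 3379·α + 567·β + 103·γ = 1003;  567·α + 103·β + 21·γ = 151;  103·α + 21·β + 5·γ = 22.
(Σr^2·r^2 = 3379, Σr^2·r = 567, Σr^2 = 103, Σr·r = 103, Σr = 21, Σ1 = 5, Σr^2·q = 1003, Σr·q = 151, Σq = 22.)
Row-reducing yields α = 653/1358, β = -79/194, γ = -2577/679.

α = 0.48, β = -0.41, γ = -3.80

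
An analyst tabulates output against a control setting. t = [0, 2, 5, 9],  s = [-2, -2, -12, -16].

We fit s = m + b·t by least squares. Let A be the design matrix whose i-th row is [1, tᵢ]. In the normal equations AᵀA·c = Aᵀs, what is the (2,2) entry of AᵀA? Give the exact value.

110

Row 2 ↔ basis t, column 2 ↔ basis t, so (AᵀA)_{2,2} = Σᵢ (t)·(t) = (0)·(0) + (2)·(2) + (5)·(5) + (9)·(9) = 110.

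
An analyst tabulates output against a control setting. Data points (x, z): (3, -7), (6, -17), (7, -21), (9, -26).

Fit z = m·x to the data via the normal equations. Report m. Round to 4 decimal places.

m = -2.8800

Setting ∂/∂m … = 0 gives: 175·m = -504.
m = (-504)/175 = -2.88.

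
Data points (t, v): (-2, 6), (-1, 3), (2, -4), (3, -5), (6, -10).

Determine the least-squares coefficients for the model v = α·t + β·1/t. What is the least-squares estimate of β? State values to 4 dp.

Entries of XᵀX: Σt·t = 54, Σt·1/t = 5, Σ1/t·1/t = 59/36.
Right-hand side: Σt·v = -98, Σ1/t·v = -34/3.
XᵀX·[α, β]ᵀ = Xᵀv becomes [[54, 5]; [5, 59/36]]·[α, β]ᵀ = [-98, -34/3]ᵀ.
Eliminating β: (59/36)·(row 1) − 5·(row 2) gives (127/2)·α = (59/36)·(-98) − 5·(-34/3) = -1871/18, so α = -1871/1143.
Then β = ((-34/3) − 5·(-1871/1143))/(59/36) = -244/127.

β = -1.9213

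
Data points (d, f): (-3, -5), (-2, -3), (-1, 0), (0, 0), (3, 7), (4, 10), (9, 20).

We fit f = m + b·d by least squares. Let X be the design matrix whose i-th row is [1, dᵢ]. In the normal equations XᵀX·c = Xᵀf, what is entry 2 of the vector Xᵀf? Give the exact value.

262

Entry 2 ↔ basis d, so (Xᵀf)_{2} = Σᵢ (d)·fᵢ = (-3)·(-5) + (-2)·(-3) + (-1)·(0) + (0)·(0) + (3)·(7) + (4)·(10) + (9)·(20) = 262.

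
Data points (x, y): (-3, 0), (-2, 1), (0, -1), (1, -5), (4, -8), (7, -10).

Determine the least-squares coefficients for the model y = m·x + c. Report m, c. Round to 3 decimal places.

From the data, Σx·x = 79, Σx = 7, Σ1 = 6.
And Σx·y = -109, Σy = -23.
Normal equations: [[79, 7]; [7, 6]]·[m, c]ᵀ = [-109, -23]ᵀ.
Eliminating c: 6·(row 1) − 7·(row 2) gives 425·m = 6·(-109) − 7·(-23) = -493, so m = -29/25.
Then c = ((-23) − 7·(-29/25))/6 = -62/25.

m = -1.160, c = -2.480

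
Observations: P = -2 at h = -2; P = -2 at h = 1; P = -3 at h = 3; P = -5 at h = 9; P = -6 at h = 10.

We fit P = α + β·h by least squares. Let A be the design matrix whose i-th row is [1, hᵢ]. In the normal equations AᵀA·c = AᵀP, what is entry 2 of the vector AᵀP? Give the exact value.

Entry 2 ↔ basis h, so (AᵀP)_{2} = Σᵢ (h)·Pᵢ = (-2)·(-2) + (1)·(-2) + (3)·(-3) + (9)·(-5) + (10)·(-6) = -112.

-112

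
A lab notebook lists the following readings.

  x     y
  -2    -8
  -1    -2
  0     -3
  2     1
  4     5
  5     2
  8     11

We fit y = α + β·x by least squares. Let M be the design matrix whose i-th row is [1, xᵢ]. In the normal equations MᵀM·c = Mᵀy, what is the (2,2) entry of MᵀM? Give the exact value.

Row 2 ↔ basis x, column 2 ↔ basis x, so (MᵀM)_{2,2} = Σᵢ (x)·(x) = (-2)·(-2) + (-1)·(-1) + (0)·(0) + (2)·(2) + (4)·(4) + (5)·(5) + (8)·(8) = 114.

114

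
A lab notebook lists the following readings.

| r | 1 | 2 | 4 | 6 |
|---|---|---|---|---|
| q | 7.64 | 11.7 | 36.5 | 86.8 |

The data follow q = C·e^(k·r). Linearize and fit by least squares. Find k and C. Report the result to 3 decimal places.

k = 0.496, C = 4.595

Let Y = ln q. Fitting Y = k·r + ln C by least squares:
XᵀX = [[57.0000, 13.0000]; [13.0000, 4]], rhs = [48.1235, 12.5539]ᵀ  (here Σr = 13.0000, Σ(r)² = 57.0000, Σln q = 12.5539, Σr·ln q = 48.1235).
Δ = 57.0000·4 − (13.0000)² = 59.0000; k = (48.1235·4 − 13.0000·12.5539)/59.0000 = 0.49649, ln C = (57.0000·12.5539 − 13.0000·48.1235)/59.0000 = 1.52487, so C = exp(1.52487) = 4.59456.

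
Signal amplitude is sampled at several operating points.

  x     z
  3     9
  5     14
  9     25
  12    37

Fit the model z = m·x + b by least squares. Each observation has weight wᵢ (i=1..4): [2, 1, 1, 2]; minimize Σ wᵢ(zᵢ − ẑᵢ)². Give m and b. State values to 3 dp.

Forming AᵀWA = [[412, 44]; [44, 6]] and AᵀWz = [1237, 131]ᵀ gives AᵀWA·[m, b]ᵀ = AᵀWz.
Eliminating b: 6·(row 1) − 44·(row 2) gives 536·m = 6·1237 − 44·131 = 1658, so m = 829/268.
Then b = (131 − 44·(829/268))/6 = -57/67.

m = 3.093, b = -0.851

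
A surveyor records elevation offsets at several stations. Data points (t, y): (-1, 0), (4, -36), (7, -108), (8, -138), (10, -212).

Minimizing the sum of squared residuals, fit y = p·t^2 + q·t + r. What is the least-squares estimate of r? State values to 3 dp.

r = 0.702

Sums needed: Σt^2·t^2 = 16754, Σt^2·t = 1918, Σt^2 = 230, Σt·t = 230, Σt = 28, Σ1 = 5.
Right-hand side: Σt^2·y = -35900, Σt·y = -4124, Σy = -494.
So MᵀM·[p, q, r]ᵀ = Mᵀy: [[16754, 1918, 230]; [1918, 230, 28]; [230, 28, 5]]·[p, q, r]ᵀ = [-35900, -4124, -494]ᵀ.
Solving the 3×3 system (Gaussian elimination) gives p = -7583/3822, q = -803/546, r = 447/637.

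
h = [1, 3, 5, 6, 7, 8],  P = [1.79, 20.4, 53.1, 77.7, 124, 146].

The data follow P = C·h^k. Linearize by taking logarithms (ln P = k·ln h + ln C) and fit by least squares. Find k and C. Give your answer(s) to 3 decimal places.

k = 2.122, C = 1.833

Taking logs, ln P = k·ln h + ln C, so regress ln P on ln h.
AᵀA = [[15.1183, 8.5252]; [8.5252, 6]], rhs = [37.2481, 21.7267]ᵀ  (here Σln h = 8.5252, Σ(ln h)² = 15.1183, Σln P = 21.7267, Σln h·ln P = 37.2481).
Solving (det = 18.0313): k = 2.12215, ln C = 0.60583, so C = exp(0.60583) = 1.83278.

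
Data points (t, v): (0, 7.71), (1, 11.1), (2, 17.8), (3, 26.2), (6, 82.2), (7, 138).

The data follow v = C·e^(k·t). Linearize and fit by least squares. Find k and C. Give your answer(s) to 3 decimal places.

k = 0.407, C = 7.644

Let Y = ln v. Fitting Y = k·t + ln C by least squares:
AᵀA = [[99.0000, 19.0000]; [19.0000, 6]], rhs = [78.9083, 19.9308]ᵀ  (here Σt = 19.0000, Σ(t)² = 99.0000, Σln v = 19.9308, Σt·ln v = 78.9083).
Δ = 99.0000·6 − (19.0000)² = 233.0000; k = (78.9083·6 − 19.0000·19.9308)/233.0000 = 0.40671, ln C = (99.0000·19.9308 − 19.0000·78.9083)/233.0000 = 2.03388, so C = exp(2.03388) = 7.64368.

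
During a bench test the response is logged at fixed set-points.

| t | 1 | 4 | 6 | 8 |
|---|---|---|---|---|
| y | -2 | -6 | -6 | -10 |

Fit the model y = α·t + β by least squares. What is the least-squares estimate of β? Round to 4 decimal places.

Normal-equation sums: Σt·t = 117, Σt = 19, Σ1 = 4.
Moment sums: Σt·y = -142, Σy = -24.
So XᵀX·[α, β]ᵀ = Xᵀy: [[117, 19]; [19, 4]]·[α, β]ᵀ = [-142, -24]ᵀ.
Eliminating β: 4·(row 1) − 19·(row 2) gives 107·α = 4·(-142) − 19·(-24) = -112, so α = -112/107.
Then β = ((-24) − 19·(-112/107))/4 = -110/107.

β = -1.0280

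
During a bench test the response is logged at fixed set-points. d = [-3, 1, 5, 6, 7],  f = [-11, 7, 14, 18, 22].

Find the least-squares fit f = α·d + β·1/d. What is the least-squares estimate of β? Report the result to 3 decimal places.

β = 4.147

Compute the Gram sums: Σd·d = 120, Σd·1/d = 5, Σ1/d·1/d = 52889/44100.
And Σd·f = 372, Σ1/d·f = 2059/105.
Eliminating β: (52889/44100)·(row 1) − 5·(row 2) gives (87403/735)·α = (52889/44100)·372 − 5·(2059/105) = 1279234/3675, so α = 1279234/437015.
Then β = ((2059/105) − 5·(1279234/437015))/(52889/44100) = 362460/87403.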